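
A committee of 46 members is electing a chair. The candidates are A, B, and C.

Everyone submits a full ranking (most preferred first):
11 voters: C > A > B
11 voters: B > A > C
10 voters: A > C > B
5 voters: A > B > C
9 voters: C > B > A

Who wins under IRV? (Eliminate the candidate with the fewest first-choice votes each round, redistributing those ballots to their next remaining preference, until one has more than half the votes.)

Round 1: A 15, B 11, C 20. B eliminated.
Round 2: A 26, C 20. A has a majority (≥24).

A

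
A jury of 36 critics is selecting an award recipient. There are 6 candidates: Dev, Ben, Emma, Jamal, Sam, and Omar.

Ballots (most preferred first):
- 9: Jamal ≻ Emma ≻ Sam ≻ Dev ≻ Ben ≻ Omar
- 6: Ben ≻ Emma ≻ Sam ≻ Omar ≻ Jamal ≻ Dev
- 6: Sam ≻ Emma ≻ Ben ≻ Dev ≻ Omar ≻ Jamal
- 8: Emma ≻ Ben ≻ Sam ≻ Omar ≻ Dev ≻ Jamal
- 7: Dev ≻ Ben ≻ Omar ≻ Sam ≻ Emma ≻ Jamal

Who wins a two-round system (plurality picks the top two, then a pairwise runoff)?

Round 1 first-place votes: Dev 7, Ben 6, Emma 8, Jamal 9, Sam 6, Omar 0. Jamal and Emma advance.
Runoff: Jamal is ranked above Emma on 9 ballots, Emma above Jamal on 27.

Emma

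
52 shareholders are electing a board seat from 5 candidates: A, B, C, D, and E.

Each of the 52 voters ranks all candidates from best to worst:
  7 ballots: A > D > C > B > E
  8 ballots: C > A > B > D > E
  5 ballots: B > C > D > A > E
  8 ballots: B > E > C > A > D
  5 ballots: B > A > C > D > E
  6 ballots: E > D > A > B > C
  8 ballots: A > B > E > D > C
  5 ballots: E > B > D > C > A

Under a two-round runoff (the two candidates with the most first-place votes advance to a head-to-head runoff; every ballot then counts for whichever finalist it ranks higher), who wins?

A

Round 1 first-place votes: A 15, B 18, C 8, D 0, E 11. B and A advance.
Runoff: B is ranked above A on 23 ballots, A above B on 29.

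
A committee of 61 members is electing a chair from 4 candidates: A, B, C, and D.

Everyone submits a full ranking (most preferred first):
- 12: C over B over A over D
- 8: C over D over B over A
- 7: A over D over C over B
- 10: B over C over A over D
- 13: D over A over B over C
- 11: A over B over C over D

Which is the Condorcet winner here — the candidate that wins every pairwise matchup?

A

A vs B: 31–30
A vs C: 31–30
A vs D: 40–21
A beats every other candidate.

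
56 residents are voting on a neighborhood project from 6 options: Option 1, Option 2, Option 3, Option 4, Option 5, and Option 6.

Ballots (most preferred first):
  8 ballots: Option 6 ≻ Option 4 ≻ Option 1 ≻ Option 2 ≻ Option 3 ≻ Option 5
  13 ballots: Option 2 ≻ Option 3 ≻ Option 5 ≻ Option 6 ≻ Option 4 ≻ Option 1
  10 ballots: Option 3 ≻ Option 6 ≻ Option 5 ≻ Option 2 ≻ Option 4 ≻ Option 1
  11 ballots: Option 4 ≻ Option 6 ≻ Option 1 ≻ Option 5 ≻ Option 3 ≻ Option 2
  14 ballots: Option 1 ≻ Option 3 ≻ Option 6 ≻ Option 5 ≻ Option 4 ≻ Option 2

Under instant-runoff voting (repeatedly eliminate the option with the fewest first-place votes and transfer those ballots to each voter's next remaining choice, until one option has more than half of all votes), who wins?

Option 4

Round 1: Option 1 14, Option 2 13, Option 3 10, Option 4 11, Option 5 0, Option 6 8. Option 5 eliminated.
Round 2: Option 1 14, Option 2 13, Option 3 10, Option 4 11, Option 6 8. Option 6 eliminated.
Round 3: Option 1 14, Option 2 13, Option 3 10, Option 4 19. Option 3 eliminated.
Round 4: Option 1 14, Option 2 23, Option 4 19. Option 1 eliminated.
Round 5: Option 2 23, Option 4 33. Option 4 has a majority (≥29).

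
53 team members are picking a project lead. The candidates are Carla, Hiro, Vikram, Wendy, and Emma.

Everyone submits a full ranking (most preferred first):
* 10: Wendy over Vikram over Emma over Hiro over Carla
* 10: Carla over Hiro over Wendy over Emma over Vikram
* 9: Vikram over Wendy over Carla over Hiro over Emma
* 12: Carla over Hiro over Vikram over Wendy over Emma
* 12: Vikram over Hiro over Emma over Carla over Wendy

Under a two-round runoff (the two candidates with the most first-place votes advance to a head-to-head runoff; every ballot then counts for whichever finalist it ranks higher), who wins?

Vikram

Round 1 first-place votes: Carla 22, Hiro 0, Vikram 21, Wendy 10, Emma 0. Carla and Vikram advance.
Runoff: Carla is ranked above Vikram on 22 ballots, Vikram above Carla on 31.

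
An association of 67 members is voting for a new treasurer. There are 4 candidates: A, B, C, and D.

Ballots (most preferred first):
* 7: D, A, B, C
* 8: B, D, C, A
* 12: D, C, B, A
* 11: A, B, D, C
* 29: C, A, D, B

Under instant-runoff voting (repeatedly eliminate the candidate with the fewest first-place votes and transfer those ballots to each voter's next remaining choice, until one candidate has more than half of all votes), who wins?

Round 1: A 11, B 8, C 29, D 19. B eliminated.
Round 2: A 11, C 29, D 27. A eliminated.
Round 3: C 29, D 38. D has a majority (≥34).

D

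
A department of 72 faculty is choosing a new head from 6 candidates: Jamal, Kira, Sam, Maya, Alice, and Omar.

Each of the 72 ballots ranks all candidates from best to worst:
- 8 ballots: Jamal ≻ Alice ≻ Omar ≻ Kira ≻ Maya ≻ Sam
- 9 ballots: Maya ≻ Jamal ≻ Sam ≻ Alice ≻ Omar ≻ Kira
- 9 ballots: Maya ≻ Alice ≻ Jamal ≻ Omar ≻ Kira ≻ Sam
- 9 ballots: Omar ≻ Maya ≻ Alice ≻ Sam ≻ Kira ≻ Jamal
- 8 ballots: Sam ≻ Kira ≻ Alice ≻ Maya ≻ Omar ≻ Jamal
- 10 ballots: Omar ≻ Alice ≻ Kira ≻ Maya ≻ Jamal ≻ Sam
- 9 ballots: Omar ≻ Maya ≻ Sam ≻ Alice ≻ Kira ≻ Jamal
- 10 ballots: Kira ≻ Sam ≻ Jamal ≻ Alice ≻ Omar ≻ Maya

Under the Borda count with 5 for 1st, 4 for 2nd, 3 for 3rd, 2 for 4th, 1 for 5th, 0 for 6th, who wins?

Jamal: 8×5 + 9×4 + 9×3 + 9×0 + 8×0 + 10×1 + 9×0 + 10×3 = 143
Kira: 8×2 + 9×0 + 9×1 + 9×1 + 8×4 + 10×3 + 9×1 + 10×5 = 155
Sam: 8×0 + 9×3 + 9×0 + 9×2 + 8×5 + 10×0 + 9×3 + 10×4 = 152
Maya: 8×1 + 9×5 + 9×5 + 9×4 + 8×2 + 10×2 + 9×4 + 10×0 = 206
Alice: 8×4 + 9×2 + 9×4 + 9×3 + 8×3 + 10×4 + 9×2 + 10×2 = 215
Omar: 8×3 + 9×1 + 9×2 + 9×5 + 8×1 + 10×5 + 9×5 + 10×1 = 209

Alice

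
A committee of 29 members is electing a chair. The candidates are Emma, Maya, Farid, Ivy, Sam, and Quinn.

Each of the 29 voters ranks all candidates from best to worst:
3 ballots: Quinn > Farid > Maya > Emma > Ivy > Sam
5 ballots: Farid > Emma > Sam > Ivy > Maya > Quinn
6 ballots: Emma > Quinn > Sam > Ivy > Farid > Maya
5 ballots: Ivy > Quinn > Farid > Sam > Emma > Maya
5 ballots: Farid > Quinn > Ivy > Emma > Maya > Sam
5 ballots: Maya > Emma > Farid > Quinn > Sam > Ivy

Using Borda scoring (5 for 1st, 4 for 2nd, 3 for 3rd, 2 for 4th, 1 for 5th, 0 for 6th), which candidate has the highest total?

Emma: 3×2 + 5×4 + 6×5 + 5×1 + 5×2 + 5×4 = 91
Maya: 3×3 + 5×1 + 6×0 + 5×0 + 5×1 + 5×5 = 44
Farid: 3×4 + 5×5 + 6×1 + 5×3 + 5×5 + 5×3 = 98
Ivy: 3×1 + 5×2 + 6×2 + 5×5 + 5×3 + 5×0 = 65
Sam: 3×0 + 5×3 + 6×3 + 5×2 + 5×0 + 5×1 = 48
Quinn: 3×5 + 5×0 + 6×4 + 5×4 + 5×4 + 5×2 = 89

Farid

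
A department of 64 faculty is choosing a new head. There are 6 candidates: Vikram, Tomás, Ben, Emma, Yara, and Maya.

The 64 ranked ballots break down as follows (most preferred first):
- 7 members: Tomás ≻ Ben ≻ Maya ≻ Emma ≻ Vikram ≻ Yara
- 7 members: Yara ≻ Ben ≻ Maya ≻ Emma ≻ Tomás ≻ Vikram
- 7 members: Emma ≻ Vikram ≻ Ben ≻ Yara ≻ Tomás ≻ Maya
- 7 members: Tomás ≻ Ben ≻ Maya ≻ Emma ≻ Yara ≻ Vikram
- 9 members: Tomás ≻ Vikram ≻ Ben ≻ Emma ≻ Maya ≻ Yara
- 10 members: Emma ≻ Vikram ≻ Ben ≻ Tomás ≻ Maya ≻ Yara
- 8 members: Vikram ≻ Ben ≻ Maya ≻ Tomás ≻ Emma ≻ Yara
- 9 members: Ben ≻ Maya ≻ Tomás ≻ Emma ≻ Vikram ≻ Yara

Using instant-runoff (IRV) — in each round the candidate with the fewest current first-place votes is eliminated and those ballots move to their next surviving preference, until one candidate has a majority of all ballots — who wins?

Round 1: Vikram 8, Tomás 23, Ben 9, Emma 17, Yara 7, Maya 0. Maya eliminated.
Round 2: Vikram 8, Tomás 23, Ben 9, Emma 17, Yara 7. Yara eliminated.
Round 3: Vikram 8, Tomás 23, Ben 16, Emma 17. Vikram eliminated.
Round 4: Tomás 23, Ben 24, Emma 17. Emma eliminated.
Round 5: Tomás 23, Ben 41. Ben has a majority (≥33).

Ben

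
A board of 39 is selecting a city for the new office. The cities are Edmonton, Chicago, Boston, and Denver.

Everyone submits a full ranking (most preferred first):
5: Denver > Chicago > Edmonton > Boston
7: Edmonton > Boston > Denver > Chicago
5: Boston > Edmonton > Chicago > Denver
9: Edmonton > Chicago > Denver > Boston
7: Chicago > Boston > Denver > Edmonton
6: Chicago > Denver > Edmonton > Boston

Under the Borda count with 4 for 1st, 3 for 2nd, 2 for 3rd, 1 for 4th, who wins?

Edmonton: 5×2 + 7×4 + 5×3 + 9×4 + 7×1 + 6×2 = 108
Chicago: 5×3 + 7×1 + 5×2 + 9×3 + 7×4 + 6×4 = 111
Boston: 5×1 + 7×3 + 5×4 + 9×1 + 7×3 + 6×1 = 82
Denver: 5×4 + 7×2 + 5×1 + 9×2 + 7×2 + 6×3 = 89

Chicago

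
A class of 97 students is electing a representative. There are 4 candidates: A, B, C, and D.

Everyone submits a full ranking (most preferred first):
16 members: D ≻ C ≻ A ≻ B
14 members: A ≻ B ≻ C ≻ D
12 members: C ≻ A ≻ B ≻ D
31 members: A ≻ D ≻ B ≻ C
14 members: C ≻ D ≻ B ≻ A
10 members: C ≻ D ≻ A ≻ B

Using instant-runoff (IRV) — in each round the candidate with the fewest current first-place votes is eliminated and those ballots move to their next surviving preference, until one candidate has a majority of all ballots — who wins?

C

Round 1: A 45, B 0, C 36, D 16. B eliminated.
Round 2: A 45, C 36, D 16. D eliminated.
Round 3: A 45, C 52. C has a majority (≥49).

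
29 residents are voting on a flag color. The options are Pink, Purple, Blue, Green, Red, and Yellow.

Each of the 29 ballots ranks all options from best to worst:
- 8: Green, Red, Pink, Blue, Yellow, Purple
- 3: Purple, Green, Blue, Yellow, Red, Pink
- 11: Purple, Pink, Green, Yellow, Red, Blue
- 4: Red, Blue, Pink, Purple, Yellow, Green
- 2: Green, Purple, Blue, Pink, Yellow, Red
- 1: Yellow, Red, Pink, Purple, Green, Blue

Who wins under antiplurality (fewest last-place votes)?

Yellow

Last-place votes: Pink 3, Purple 8, Blue 12, Green 4, Red 2, Yellow 0.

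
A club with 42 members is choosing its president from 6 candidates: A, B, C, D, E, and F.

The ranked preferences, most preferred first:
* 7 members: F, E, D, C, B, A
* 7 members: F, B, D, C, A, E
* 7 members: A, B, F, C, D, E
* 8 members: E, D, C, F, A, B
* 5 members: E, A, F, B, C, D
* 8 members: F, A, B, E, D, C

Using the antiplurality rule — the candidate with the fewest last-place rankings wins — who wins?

Last-place votes: A 7, B 8, C 8, D 5, E 14, F 0.

F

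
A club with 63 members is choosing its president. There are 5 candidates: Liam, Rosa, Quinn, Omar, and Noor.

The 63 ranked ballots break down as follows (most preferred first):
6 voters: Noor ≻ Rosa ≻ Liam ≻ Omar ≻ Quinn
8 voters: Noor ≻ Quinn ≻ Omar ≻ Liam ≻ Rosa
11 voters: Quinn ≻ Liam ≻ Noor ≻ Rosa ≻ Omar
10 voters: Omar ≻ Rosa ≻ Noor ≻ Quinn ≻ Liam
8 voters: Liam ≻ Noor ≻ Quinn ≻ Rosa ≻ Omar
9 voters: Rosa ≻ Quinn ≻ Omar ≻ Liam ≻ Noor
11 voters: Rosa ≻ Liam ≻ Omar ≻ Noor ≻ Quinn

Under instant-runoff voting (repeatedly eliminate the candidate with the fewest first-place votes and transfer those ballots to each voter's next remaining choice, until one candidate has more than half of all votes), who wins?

Noor

Round 1: Liam 8, Rosa 20, Quinn 11, Omar 10, Noor 14. Liam eliminated.
Round 2: Rosa 20, Quinn 11, Omar 10, Noor 22. Omar eliminated.
Round 3: Rosa 30, Quinn 11, Noor 22. Quinn eliminated.
Round 4: Rosa 30, Noor 33. Noor has a majority (≥32).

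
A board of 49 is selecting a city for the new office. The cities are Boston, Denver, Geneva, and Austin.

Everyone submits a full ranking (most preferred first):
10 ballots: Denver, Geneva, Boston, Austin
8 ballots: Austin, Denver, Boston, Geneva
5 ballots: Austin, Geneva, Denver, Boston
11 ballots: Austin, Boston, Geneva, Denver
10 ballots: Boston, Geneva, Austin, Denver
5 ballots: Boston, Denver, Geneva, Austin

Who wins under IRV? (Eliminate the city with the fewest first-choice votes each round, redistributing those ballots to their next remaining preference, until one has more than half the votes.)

Boston

Round 1: Boston 15, Denver 10, Geneva 0, Austin 24. Geneva eliminated.
Round 2: Boston 15, Denver 10, Austin 24. Denver eliminated.
Round 3: Boston 25, Austin 24. Boston has a majority (≥25).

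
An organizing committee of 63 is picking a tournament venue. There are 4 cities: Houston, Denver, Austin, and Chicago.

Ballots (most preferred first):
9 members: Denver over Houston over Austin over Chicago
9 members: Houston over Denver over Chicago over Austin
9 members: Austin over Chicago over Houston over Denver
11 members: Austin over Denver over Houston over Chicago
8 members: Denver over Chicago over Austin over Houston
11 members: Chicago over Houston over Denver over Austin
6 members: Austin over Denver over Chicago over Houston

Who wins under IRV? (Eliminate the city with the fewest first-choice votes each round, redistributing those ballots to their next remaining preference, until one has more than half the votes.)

Round 1: Houston 9, Denver 17, Austin 26, Chicago 11. Houston eliminated.
Round 2: Denver 26, Austin 26, Chicago 11. Chicago eliminated.
Round 3: Denver 37, Austin 26. Denver has a majority (≥32).

Denver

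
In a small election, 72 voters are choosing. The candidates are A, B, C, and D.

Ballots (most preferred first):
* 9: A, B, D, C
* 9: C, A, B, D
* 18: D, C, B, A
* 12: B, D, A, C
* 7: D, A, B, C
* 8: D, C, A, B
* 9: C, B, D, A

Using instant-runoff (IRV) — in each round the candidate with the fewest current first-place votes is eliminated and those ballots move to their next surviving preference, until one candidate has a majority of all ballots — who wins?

B

Round 1: A 9, B 12, C 18, D 33. A eliminated.
Round 2: B 21, C 18, D 33. C eliminated.
Round 3: B 39, D 33. B has a majority (≥37).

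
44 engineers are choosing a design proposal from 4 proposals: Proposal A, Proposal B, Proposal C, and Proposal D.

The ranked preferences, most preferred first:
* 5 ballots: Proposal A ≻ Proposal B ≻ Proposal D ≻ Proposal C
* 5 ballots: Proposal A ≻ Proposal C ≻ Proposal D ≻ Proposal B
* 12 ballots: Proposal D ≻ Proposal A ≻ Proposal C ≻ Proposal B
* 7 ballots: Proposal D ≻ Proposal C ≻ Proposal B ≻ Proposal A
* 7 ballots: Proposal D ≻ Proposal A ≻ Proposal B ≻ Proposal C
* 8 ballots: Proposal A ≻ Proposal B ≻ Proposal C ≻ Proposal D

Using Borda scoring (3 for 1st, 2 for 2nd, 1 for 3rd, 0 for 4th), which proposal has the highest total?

Proposal A

Proposal A: 5×3 + 5×3 + 12×2 + 7×0 + 7×2 + 8×3 = 92
Proposal B: 5×2 + 5×0 + 12×0 + 7×1 + 7×1 + 8×2 = 40
Proposal C: 5×0 + 5×2 + 12×1 + 7×2 + 7×0 + 8×1 = 44
Proposal D: 5×1 + 5×1 + 12×3 + 7×3 + 7×3 + 8×0 = 88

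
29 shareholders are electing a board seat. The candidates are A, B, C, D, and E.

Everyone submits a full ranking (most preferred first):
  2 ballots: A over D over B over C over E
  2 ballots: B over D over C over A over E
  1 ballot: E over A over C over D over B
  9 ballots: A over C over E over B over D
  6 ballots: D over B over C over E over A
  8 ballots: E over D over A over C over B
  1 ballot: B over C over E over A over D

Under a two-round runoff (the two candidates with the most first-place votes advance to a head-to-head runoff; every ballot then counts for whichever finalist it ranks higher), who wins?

E

Round 1 first-place votes: A 11, B 3, C 0, D 6, E 9. A and E advance.
Runoff: A is ranked above E on 13 ballots, E above A on 16.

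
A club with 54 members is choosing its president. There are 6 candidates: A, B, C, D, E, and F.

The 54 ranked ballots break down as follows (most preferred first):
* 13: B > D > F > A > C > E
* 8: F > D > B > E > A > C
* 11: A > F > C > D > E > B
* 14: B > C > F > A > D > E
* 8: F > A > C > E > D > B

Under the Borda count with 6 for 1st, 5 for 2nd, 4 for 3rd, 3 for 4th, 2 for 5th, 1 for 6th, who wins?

F

A: 13×3 + 8×2 + 11×6 + 14×3 + 8×5 = 203
B: 13×6 + 8×4 + 11×1 + 14×6 + 8×1 = 213
C: 13×2 + 8×1 + 11×4 + 14×5 + 8×4 = 180
D: 13×5 + 8×5 + 11×3 + 14×2 + 8×2 = 182
E: 13×1 + 8×3 + 11×2 + 14×1 + 8×3 = 97
F: 13×4 + 8×6 + 11×5 + 14×4 + 8×6 = 259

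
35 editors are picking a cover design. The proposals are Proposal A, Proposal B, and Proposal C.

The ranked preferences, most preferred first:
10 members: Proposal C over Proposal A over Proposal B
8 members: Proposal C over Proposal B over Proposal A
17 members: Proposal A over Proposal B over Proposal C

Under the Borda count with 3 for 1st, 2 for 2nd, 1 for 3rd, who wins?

Proposal A

Proposal A: 10×2 + 8×1 + 17×3 = 79
Proposal B: 10×1 + 8×2 + 17×2 = 60
Proposal C: 10×3 + 8×3 + 17×1 = 71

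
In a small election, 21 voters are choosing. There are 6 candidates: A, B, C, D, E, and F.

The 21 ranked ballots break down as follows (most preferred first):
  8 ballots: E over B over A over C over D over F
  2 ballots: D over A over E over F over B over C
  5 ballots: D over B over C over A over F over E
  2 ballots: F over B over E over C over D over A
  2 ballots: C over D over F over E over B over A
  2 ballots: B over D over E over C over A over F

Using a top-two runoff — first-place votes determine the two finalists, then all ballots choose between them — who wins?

Round 1 first-place votes: A 0, B 2, C 2, D 7, E 8, F 2. E and D advance.
Runoff: E is ranked above D on 10 ballots, D above E on 11.

D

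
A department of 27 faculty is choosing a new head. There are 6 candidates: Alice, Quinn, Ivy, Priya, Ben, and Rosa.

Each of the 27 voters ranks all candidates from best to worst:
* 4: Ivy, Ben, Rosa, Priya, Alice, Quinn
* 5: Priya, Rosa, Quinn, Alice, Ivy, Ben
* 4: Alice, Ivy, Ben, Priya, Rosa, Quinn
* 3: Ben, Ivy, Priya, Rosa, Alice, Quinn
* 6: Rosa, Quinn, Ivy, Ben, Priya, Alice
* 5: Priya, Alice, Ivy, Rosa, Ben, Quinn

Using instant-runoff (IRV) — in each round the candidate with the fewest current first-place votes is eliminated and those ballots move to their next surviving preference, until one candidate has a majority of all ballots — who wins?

Round 1: Alice 4, Quinn 0, Ivy 4, Priya 10, Ben 3, Rosa 6. Quinn eliminated.
Round 2: Alice 4, Ivy 4, Priya 10, Ben 3, Rosa 6. Ben eliminated.
Round 3: Alice 4, Ivy 7, Priya 10, Rosa 6. Alice eliminated.
Round 4: Ivy 11, Priya 10, Rosa 6. Rosa eliminated.
Round 5: Ivy 17, Priya 10. Ivy has a majority (≥14).

Ivy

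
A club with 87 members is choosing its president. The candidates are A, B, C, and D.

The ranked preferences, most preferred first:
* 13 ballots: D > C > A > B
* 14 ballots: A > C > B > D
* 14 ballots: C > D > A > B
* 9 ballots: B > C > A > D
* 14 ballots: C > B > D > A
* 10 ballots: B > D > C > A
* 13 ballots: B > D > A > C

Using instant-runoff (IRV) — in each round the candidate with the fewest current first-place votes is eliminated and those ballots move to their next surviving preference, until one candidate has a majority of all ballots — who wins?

Round 1: A 14, B 32, C 28, D 13. D eliminated.
Round 2: A 14, B 32, C 41. A eliminated.
Round 3: B 32, C 55. C has a majority (≥44).

C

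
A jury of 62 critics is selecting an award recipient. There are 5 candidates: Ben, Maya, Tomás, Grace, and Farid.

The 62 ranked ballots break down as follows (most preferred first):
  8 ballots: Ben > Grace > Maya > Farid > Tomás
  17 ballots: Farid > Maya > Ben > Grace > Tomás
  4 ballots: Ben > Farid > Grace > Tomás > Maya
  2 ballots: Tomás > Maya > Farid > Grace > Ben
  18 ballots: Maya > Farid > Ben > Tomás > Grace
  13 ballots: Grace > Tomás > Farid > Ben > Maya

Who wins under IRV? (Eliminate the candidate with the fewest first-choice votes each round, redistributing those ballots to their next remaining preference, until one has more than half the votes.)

Farid

Round 1: Ben 12, Maya 18, Tomás 2, Grace 13, Farid 17. Tomás eliminated.
Round 2: Ben 12, Maya 20, Grace 13, Farid 17. Ben eliminated.
Round 3: Maya 20, Grace 21, Farid 21. Maya eliminated.
Round 4: Grace 21, Farid 41. Farid has a majority (≥32).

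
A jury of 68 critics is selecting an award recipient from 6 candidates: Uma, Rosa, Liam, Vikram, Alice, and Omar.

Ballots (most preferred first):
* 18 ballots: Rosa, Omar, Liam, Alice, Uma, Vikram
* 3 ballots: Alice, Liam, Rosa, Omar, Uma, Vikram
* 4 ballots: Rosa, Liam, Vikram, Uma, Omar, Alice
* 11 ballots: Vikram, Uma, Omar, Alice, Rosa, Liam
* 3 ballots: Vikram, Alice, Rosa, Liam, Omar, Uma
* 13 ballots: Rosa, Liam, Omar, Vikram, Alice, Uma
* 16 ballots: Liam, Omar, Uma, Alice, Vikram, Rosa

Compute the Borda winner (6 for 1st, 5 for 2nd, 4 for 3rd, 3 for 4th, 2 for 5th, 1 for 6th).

Omar

Uma: 18×2 + 3×2 + 4×3 + 11×5 + 3×1 + 13×1 + 16×4 = 189
Rosa: 18×6 + 3×4 + 4×6 + 11×2 + 3×4 + 13×6 + 16×1 = 272
Liam: 18×4 + 3×5 + 4×5 + 11×1 + 3×3 + 13×5 + 16×6 = 288
Vikram: 18×1 + 3×1 + 4×4 + 11×6 + 3×6 + 13×3 + 16×2 = 192
Alice: 18×3 + 3×6 + 4×1 + 11×3 + 3×5 + 13×2 + 16×3 = 198
Omar: 18×5 + 3×3 + 4×2 + 11×4 + 3×2 + 13×4 + 16×5 = 289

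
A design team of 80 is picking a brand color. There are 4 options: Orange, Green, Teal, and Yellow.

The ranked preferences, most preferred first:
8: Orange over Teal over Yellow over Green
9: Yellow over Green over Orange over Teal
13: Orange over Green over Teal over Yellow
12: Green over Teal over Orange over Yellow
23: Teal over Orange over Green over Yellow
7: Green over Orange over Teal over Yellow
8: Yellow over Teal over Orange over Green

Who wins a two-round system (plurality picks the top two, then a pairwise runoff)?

Teal

Round 1 first-place votes: Orange 21, Green 19, Teal 23, Yellow 17. Teal and Orange advance.
Runoff: Teal is ranked above Orange on 43 ballots, Orange above Teal on 37.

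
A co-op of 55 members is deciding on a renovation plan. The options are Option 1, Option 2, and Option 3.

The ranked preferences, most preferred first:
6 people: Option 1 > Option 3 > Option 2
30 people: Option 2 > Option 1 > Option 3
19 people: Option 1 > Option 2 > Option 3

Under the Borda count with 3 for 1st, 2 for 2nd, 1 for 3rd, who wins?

Option 1

Option 1: 6×3 + 30×2 + 19×3 = 135
Option 2: 6×1 + 30×3 + 19×2 = 134
Option 3: 6×2 + 30×1 + 19×1 = 61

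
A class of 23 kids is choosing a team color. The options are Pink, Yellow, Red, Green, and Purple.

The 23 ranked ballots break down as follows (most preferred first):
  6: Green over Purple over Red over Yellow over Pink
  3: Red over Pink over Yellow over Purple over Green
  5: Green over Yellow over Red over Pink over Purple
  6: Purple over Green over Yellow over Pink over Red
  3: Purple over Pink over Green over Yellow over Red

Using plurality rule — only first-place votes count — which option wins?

First-place votes: Pink 0, Yellow 0, Red 3, Green 11, Purple 9.

Green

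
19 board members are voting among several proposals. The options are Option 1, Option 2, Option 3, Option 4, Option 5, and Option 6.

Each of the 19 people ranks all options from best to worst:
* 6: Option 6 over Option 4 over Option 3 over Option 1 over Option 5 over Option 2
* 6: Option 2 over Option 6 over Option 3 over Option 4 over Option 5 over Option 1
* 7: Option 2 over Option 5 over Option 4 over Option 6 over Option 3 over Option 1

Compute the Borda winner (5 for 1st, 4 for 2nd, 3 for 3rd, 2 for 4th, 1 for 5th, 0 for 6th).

Option 1: 6×2 + 6×0 + 7×0 = 12
Option 2: 6×0 + 6×5 + 7×5 = 65
Option 3: 6×3 + 6×3 + 7×1 = 43
Option 4: 6×4 + 6×2 + 7×3 = 57
Option 5: 6×1 + 6×1 + 7×4 = 40
Option 6: 6×5 + 6×4 + 7×2 = 68

Option 6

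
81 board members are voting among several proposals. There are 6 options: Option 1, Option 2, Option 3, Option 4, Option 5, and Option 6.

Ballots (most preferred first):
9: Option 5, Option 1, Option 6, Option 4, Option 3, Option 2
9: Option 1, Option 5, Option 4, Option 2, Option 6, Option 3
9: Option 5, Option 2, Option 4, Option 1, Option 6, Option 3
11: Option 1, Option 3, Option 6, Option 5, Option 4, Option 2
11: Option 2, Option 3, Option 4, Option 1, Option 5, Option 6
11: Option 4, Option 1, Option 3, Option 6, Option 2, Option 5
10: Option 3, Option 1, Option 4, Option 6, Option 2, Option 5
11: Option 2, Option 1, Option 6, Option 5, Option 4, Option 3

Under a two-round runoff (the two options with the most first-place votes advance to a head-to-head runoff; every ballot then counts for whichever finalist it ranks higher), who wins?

Round 1 first-place votes: Option 1 20, Option 2 22, Option 3 10, Option 4 11, Option 5 18, Option 6 0. Option 2 and Option 1 advance.
Runoff: Option 2 is ranked above Option 1 on 31 ballots, Option 1 above Option 2 on 50.

Option 1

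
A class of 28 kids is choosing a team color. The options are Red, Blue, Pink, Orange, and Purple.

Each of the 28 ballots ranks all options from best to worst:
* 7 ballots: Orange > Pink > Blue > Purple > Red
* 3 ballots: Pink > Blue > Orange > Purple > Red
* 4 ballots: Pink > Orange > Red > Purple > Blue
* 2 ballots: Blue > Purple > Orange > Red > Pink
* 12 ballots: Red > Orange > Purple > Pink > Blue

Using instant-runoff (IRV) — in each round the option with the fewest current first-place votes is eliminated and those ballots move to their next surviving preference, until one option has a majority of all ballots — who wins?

Orange

Round 1: Red 12, Blue 2, Pink 7, Orange 7, Purple 0. Purple eliminated.
Round 2: Red 12, Blue 2, Pink 7, Orange 7. Blue eliminated.
Round 3: Red 12, Pink 7, Orange 9. Pink eliminated.
Round 4: Red 12, Orange 16. Orange has a majority (≥15).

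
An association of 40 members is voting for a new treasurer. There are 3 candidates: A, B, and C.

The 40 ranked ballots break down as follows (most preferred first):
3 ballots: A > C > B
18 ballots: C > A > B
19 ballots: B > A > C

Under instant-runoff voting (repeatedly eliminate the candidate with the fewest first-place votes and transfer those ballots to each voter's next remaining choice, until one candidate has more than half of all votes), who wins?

Round 1: A 3, B 19, C 18. A eliminated.
Round 2: B 19, C 21. C has a majority (≥21).

C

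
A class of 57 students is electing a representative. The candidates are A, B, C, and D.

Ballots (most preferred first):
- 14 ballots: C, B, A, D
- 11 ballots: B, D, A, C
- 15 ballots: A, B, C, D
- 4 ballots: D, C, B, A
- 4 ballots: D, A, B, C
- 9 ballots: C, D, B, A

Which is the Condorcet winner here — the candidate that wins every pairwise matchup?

B vs A: 38–19
B vs C: 30–27
B vs D: 40–17
B beats every other candidate.

B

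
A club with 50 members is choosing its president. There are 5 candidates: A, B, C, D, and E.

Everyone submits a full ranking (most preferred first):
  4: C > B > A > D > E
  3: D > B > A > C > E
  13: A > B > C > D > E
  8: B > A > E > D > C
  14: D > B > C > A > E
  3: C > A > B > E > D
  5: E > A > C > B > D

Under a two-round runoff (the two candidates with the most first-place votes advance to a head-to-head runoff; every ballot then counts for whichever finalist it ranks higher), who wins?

A

Round 1 first-place votes: A 13, B 8, C 7, D 17, E 5. D and A advance.
Runoff: D is ranked above A on 17 ballots, A above D on 33.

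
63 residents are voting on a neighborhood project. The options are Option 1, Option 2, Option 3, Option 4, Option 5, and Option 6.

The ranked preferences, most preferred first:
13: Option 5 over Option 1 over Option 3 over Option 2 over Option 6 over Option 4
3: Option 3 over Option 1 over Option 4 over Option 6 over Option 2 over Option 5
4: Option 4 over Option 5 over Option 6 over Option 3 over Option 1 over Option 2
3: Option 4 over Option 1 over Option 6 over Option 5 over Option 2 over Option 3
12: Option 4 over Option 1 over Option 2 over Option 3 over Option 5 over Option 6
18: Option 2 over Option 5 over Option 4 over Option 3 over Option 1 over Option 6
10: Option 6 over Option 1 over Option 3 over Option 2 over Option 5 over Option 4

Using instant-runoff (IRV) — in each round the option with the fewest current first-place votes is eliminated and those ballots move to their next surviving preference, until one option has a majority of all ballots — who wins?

Option 2

Round 1: Option 1 0, Option 2 18, Option 3 3, Option 4 19, Option 5 13, Option 6 10. Option 1 eliminated.
Round 2: Option 2 18, Option 3 3, Option 4 19, Option 5 13, Option 6 10. Option 3 eliminated.
Round 3: Option 2 18, Option 4 22, Option 5 13, Option 6 10. Option 6 eliminated.
Round 4: Option 2 28, Option 4 22, Option 5 13. Option 5 eliminated.
Round 5: Option 2 41, Option 4 22. Option 2 has a majority (≥32).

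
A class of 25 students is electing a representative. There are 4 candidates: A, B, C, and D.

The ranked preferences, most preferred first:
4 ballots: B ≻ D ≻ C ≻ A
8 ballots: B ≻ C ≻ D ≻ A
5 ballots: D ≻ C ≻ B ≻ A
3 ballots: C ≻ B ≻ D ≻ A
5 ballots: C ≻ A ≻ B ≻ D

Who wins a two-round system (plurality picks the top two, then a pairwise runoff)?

Round 1 first-place votes: A 0, B 12, C 8, D 5. B and C advance.
Runoff: B is ranked above C on 12 ballots, C above B on 13.

C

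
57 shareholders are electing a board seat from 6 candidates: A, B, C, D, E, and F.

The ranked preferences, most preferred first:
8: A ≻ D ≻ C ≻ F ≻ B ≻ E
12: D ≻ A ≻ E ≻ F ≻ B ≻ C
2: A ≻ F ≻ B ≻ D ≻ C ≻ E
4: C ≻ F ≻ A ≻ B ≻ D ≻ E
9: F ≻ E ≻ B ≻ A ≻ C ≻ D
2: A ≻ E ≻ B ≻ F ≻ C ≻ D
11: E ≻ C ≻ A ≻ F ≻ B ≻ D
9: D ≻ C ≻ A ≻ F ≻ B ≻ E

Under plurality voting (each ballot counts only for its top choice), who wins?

First-place votes: A 12, B 0, C 4, D 21, E 11, F 9.

D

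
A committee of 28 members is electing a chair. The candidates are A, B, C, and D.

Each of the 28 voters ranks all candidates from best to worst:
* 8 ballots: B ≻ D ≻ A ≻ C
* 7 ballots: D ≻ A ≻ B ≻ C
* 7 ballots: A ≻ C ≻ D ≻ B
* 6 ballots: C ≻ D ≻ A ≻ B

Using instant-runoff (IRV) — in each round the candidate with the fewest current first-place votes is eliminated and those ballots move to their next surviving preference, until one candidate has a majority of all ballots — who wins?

Round 1: A 7, B 8, C 6, D 7. C eliminated.
Round 2: A 7, B 8, D 13. A eliminated.
Round 3: B 8, D 20. D has a majority (≥15).

D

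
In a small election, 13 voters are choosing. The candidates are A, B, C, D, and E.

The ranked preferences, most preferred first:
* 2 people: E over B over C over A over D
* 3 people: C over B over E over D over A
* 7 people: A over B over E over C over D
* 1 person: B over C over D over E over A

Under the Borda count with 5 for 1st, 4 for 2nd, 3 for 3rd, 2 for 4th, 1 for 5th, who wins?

B

A: 2×2 + 3×1 + 7×5 + 1×1 = 43
B: 2×4 + 3×4 + 7×4 + 1×5 = 53
C: 2×3 + 3×5 + 7×2 + 1×4 = 39
D: 2×1 + 3×2 + 7×1 + 1×3 = 18
E: 2×5 + 3×3 + 7×3 + 1×2 = 42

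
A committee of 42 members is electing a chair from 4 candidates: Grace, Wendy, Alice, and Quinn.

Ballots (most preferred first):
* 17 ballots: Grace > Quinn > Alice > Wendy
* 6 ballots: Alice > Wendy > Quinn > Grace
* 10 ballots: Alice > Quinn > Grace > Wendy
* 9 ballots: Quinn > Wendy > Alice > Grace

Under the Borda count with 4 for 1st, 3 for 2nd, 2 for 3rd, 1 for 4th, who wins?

Quinn

Grace: 17×4 + 6×1 + 10×2 + 9×1 = 103
Wendy: 17×1 + 6×3 + 10×1 + 9×3 = 72
Alice: 17×2 + 6×4 + 10×4 + 9×2 = 116
Quinn: 17×3 + 6×2 + 10×3 + 9×4 = 129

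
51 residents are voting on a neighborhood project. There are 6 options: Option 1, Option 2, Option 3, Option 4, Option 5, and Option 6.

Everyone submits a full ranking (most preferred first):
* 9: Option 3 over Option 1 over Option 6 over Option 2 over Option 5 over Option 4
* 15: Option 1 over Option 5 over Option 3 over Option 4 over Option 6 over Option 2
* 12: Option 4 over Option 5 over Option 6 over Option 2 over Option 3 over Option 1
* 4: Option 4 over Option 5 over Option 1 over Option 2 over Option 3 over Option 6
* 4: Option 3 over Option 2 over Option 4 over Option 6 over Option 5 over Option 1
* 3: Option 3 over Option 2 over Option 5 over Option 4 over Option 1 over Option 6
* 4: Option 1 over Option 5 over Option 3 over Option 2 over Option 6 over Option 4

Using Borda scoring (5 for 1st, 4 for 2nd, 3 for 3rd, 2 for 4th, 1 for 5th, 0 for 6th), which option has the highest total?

Option 1: 9×4 + 15×5 + 12×0 + 4×3 + 4×0 + 3×1 + 4×5 = 146
Option 2: 9×2 + 15×0 + 12×2 + 4×2 + 4×4 + 3×4 + 4×2 = 86
Option 3: 9×5 + 15×3 + 12×1 + 4×1 + 4×5 + 3×5 + 4×3 = 153
Option 4: 9×0 + 15×2 + 12×5 + 4×5 + 4×3 + 3×2 + 4×0 = 128
Option 5: 9×1 + 15×4 + 12×4 + 4×4 + 4×1 + 3×3 + 4×4 = 162
Option 6: 9×3 + 15×1 + 12×3 + 4×0 + 4×2 + 3×0 + 4×1 = 90

Option 5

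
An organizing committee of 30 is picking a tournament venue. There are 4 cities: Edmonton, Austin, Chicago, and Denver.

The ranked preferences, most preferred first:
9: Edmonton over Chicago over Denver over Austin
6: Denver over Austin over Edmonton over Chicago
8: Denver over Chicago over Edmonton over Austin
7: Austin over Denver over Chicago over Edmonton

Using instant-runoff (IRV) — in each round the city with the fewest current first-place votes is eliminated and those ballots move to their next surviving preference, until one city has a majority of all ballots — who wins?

Denver

Round 1: Edmonton 9, Austin 7, Chicago 0, Denver 14. Chicago eliminated.
Round 2: Edmonton 9, Austin 7, Denver 14. Austin eliminated.
Round 3: Edmonton 9, Denver 21. Denver has a majority (≥16).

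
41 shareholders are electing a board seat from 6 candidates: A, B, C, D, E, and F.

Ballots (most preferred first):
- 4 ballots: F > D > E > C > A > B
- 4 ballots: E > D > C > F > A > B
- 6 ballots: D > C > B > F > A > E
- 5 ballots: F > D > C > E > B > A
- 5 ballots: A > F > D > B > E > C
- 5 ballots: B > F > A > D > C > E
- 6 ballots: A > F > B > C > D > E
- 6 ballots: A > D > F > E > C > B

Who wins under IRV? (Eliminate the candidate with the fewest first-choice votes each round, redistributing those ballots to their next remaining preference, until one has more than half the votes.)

F

Round 1: A 17, B 5, C 0, D 6, E 4, F 9. C eliminated.
Round 2: A 17, B 5, D 6, E 4, F 9. E eliminated.
Round 3: A 17, B 5, D 10, F 9. B eliminated.
Round 4: A 17, D 10, F 14. D eliminated.
Round 5: A 17, F 24. F has a majority (≥21).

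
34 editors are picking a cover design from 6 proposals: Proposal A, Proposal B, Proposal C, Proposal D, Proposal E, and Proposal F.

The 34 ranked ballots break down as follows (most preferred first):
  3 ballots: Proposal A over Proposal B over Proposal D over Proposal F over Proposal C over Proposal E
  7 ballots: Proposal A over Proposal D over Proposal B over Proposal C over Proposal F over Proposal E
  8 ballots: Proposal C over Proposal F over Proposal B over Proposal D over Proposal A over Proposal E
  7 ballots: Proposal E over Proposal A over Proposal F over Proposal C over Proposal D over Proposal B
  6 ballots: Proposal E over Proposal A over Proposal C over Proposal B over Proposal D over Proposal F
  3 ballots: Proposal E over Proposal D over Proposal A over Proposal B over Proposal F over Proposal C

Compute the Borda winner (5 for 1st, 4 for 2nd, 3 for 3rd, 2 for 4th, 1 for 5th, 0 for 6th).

Proposal A: 3×5 + 7×5 + 8×1 + 7×4 + 6×4 + 3×3 = 119
Proposal B: 3×4 + 7×3 + 8×3 + 7×0 + 6×2 + 3×2 = 75
Proposal C: 3×1 + 7×2 + 8×5 + 7×2 + 6×3 + 3×0 = 89
Proposal D: 3×3 + 7×4 + 8×2 + 7×1 + 6×1 + 3×4 = 78
Proposal E: 3×0 + 7×0 + 8×0 + 7×5 + 6×5 + 3×5 = 80
Proposal F: 3×2 + 7×1 + 8×4 + 7×3 + 6×0 + 3×1 = 69

Proposal A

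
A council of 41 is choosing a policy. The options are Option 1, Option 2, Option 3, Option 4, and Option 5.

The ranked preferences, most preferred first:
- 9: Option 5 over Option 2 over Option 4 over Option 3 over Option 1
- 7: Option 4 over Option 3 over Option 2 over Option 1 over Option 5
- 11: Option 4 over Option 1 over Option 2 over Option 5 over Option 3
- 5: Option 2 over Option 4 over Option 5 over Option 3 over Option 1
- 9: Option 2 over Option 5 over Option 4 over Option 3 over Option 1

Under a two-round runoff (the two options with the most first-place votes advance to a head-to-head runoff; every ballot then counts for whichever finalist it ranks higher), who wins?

Round 1 first-place votes: Option 1 0, Option 2 14, Option 3 0, Option 4 18, Option 5 9. Option 4 and Option 2 advance.
Runoff: Option 4 is ranked above Option 2 on 18 ballots, Option 2 above Option 4 on 23.

Option 2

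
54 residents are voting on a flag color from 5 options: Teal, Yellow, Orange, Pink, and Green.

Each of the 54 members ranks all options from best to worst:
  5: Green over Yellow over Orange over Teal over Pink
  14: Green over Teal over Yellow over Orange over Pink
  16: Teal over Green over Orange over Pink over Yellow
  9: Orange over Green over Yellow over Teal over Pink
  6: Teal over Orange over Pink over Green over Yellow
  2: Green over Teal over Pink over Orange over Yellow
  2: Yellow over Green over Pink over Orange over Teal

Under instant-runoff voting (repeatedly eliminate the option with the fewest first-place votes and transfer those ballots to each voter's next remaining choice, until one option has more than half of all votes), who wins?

Round 1: Teal 22, Yellow 2, Orange 9, Pink 0, Green 21. Pink eliminated.
Round 2: Teal 22, Yellow 2, Orange 9, Green 21. Yellow eliminated.
Round 3: Teal 22, Orange 9, Green 23. Orange eliminated.
Round 4: Teal 22, Green 32. Green has a majority (≥28).

Green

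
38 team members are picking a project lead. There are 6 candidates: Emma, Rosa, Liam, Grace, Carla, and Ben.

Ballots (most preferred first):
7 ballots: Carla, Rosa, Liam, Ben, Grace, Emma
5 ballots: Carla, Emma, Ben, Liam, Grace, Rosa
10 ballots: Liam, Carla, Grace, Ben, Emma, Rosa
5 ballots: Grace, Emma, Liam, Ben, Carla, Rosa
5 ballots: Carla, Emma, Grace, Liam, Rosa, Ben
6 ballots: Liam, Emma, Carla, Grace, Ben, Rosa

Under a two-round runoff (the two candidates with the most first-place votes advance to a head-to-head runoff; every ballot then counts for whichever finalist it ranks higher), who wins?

Round 1 first-place votes: Emma 0, Rosa 0, Liam 16, Grace 5, Carla 17, Ben 0. Carla and Liam advance.
Runoff: Carla is ranked above Liam on 17 ballots, Liam above Carla on 21.

Liam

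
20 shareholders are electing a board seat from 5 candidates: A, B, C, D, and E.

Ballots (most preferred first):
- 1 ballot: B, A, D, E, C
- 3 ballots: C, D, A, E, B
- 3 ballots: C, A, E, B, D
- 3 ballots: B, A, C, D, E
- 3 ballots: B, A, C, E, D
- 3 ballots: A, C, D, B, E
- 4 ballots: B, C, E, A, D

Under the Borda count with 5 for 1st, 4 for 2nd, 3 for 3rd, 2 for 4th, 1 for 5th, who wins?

A: 1×4 + 3×3 + 3×4 + 3×4 + 3×4 + 3×5 + 4×2 = 72
B: 1×5 + 3×1 + 3×2 + 3×5 + 3×5 + 3×2 + 4×5 = 70
C: 1×1 + 3×5 + 3×5 + 3×3 + 3×3 + 3×4 + 4×4 = 77
D: 1×3 + 3×4 + 3×1 + 3×2 + 3×1 + 3×3 + 4×1 = 40
E: 1×2 + 3×2 + 3×3 + 3×1 + 3×2 + 3×1 + 4×3 = 41

C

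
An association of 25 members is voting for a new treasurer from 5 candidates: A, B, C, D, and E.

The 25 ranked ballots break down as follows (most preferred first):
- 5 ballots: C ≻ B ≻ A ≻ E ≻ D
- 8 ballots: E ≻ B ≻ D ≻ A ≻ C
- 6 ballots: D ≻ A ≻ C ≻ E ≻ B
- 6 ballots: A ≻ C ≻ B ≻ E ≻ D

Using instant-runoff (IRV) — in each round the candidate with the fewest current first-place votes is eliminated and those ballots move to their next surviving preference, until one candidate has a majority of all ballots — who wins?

A

Round 1: A 6, B 0, C 5, D 6, E 8. B eliminated.
Round 2: A 6, C 5, D 6, E 8. C eliminated.
Round 3: A 11, D 6, E 8. D eliminated.
Round 4: A 17, E 8. A has a majority (≥13).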